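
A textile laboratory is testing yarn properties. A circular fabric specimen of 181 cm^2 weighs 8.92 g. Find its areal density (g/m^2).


Formula: GSM = mass_g / area_m2
Step 1: Convert area: 181 cm^2 = 181 / 10000 = 0.0181 m^2
Step 2: GSM = 8.92 g / 0.0181 m^2 = 492.8 g/m^2

492.8 g/m^2


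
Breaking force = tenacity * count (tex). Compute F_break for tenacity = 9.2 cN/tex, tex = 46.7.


Formula: Breaking force = Tenacity * Linear density
F = 9.2 cN/tex * 46.7 tex
F = 429.64 cN

429.64 cN


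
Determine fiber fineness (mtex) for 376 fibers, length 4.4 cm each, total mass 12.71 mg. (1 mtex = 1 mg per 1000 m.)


Formula: fineness (mtex) = mass (mg) / total length (km) = (mass_mg / total_length_m) * 1000
Step 1: Convert fiber length: 4.4 cm = 0.044 m
Step 2: Total fiber length = 376 * 0.044 = 16.544 m
Step 3: Linear density = 12.71 mg / 16.544 m = 0.7683 mg/m
Step 4: fineness = 0.7683 * 1000 = 768.3 mtex

768.3 mtex


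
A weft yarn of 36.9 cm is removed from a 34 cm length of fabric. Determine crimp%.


Formula: Crimp% = ((L_yarn - L_fabric) / L_fabric) * 100
Step 1: Extension = 36.9 - 34 = 2.9 cm
Step 2: Crimp% = (2.9 / 34) * 100
Step 3: Crimp% = 0.085294 * 100 = 8.5294% ≈ 8.5%

8.5%


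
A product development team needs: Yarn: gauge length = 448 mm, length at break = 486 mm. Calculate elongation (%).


Formula: Elongation (%) = ((L_break - L0) / L0) * 100
Step 1: Extension = 486 - 448 = 38 mm
Step 2: Elongation = (38 / 448) * 100
Step 3: Elongation = 0.084821 * 100 = 8.4821% ≈ 8.5%

8.5%


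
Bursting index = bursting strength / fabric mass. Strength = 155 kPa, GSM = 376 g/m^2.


Formula: Bursting Index = Bursting Strength / Fabric GSM
BI = 155 kPa / 376 g/m^2
BI = 0.412 kPa/(g/m^2)

0.412 kPa/(g/m^2)


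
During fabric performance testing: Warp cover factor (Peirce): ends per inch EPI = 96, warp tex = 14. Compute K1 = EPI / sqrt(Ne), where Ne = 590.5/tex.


Formula: K1 = EPI / sqrt(Ne), with Ne = 590.5 / tex_warp
Step 1: Ne = 590.5 / 14 = 42.179
Step 2: sqrt(Ne) = sqrt(42.179) = 6.4945
Step 3: K1 = 96 / 6.4945 = 14.8

14.8


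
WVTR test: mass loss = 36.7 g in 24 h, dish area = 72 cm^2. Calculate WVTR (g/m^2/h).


Formula: WVTR = mass_loss / (area * time)
Step 1: Convert area: 72 cm^2 = 0.0072 m^2
Step 2: WVTR = 36.7 g / (0.0072 m^2 * 24 h)
Step 3: WVTR = 36.7 / 0.1728 = 212.4 g/m^2/h

212.4 g/m^2/h


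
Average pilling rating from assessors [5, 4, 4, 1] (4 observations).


Formula: Mean = sum / count
Sum = 5 + 4 + 4 + 1 = 14
Mean = 14 / 4 = 3.5

3.5


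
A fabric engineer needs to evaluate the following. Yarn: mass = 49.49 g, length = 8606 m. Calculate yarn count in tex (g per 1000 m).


Formula: Tex = (mass_g / length_m) * 1000
Substituting: Tex = (49.49 / 8606) * 1000
Intermediate: 49.49 / 8606 = 0.00575064 g/m
Tex = 0.00575064 * 1000 = 5.75 tex

5.75 tex


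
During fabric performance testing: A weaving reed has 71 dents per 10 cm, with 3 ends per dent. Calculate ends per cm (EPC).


Formula: EPC = (dents per 10 cm * ends per dent) / 10
Step 1: Total ends per 10 cm = 71 * 3 = 213
Step 2: EPC = 213 / 10 = 21.3 ends/cm

21.3 ends/cm


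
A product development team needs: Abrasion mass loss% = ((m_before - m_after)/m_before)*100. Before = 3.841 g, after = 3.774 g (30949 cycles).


Formula: Mass loss% = ((m_before - m_after) / m_before) * 100
Step 1: Mass loss = 3.841 - 3.774 = 0.067 g
Step 2: Ratio = 0.067 / 3.841 = 0.0174434
Step 3: Mass loss% = 0.0174434 * 100 = 1.74434% ≈ 1.74%

1.74%


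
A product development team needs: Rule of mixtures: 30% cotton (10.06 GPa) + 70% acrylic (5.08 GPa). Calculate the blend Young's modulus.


Formula: Blend property = (fraction_A * property_A) + (fraction_B * property_B)
Step 1: Contribution A = 30/100 * 10.06 GPa = 3.018 GPa
Step 2: Contribution B = 70/100 * 5.08 GPa = 3.556 GPa
Step 3: Blend Young's modulus = 3.018 + 3.556 = 6.574 GPa

6.574 GPa


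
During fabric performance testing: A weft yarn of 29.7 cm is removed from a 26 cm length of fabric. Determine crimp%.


Formula: Crimp% = ((L_yarn - L_fabric) / L_fabric) * 100
Step 1: Extension = 29.7 - 26 = 3.7 cm
Step 2: Crimp% = (3.7 / 26) * 100
Step 3: Crimp% = 0.142308 * 100 = 14.2308% ≈ 14.2%

14.2%


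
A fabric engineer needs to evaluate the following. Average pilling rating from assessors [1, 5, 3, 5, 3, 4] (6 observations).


Formula: Mean = sum / count
Sum = 1 + 5 + 3 + 5 + 3 + 4 = 21
Mean = 21 / 6 = 3.5

3.5


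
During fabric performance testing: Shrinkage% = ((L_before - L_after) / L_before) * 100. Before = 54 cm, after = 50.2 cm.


Formula: Shrinkage% = ((L_before - L_after) / L_before) * 100
Step 1: Shrinkage = 54 - 50.2 = 3.8 cm
Step 2: Shrinkage% = (3.8 / 54) * 100
Step 3: Shrinkage% = 0.07037 * 100 = 7.037% ≈ 7.0%

7.0%


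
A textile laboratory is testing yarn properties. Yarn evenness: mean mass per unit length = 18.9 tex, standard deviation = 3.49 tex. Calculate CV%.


Formula: CV% = (standard deviation / mean) * 100
Step 1: Ratio = 3.49 / 18.9 = 0.184656
Step 2: CV% = 0.184656 * 100 = 18.4656% ≈ 18.5%

18.5%


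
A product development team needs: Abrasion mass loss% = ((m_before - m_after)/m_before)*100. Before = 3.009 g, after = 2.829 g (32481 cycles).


Formula: Mass loss% = ((m_before - m_after) / m_before) * 100
Step 1: Mass loss = 3.009 - 2.829 = 0.18 g
Step 2: Ratio = 0.18 / 3.009 = 0.0598205
Step 3: Mass loss% = 0.0598205 * 100 = 5.98205% ≈ 5.98%

5.98%


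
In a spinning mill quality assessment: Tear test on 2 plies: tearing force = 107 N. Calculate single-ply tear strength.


Formula: Per-ply strength = Total force / Number of plies
Per-ply = 107 N / 2
Per-ply = 53.5 N

53.5 N


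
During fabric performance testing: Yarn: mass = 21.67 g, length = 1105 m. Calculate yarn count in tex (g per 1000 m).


Formula: Tex = (mass_g / length_m) * 1000
Substituting: Tex = (21.67 / 1105) * 1000
Intermediate: 21.67 / 1105 = 0.01961086 g/m
Tex = 0.01961086 * 1000 = 19.61 tex

19.61 tex


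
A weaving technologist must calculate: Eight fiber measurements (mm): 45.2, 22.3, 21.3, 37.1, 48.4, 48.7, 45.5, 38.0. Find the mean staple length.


Formula: Mean = sum of lengths / count
Sum = 45.2 + 22.3 + 21.3 + 37.1 + 48.4 + 48.7 + 45.5 + 38.0
Sum = 306.5 mm
Mean = 306.5 / 8 = 38.31 mm

38.31 mm


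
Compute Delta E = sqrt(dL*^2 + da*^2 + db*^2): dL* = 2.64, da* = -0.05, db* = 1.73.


Formula: Delta E = sqrt(dL*^2 + da*^2 + db*^2)
Step 1: dL*^2 = 2.64^2 = 6.9696
Step 2: da*^2 = (-0.05)^2 = 0.0025
Step 3: db*^2 = 1.73^2 = 2.9929
Step 4: Sum = 6.9696 + 0.0025 + 2.9929 = 9.965
Step 5: Delta E = sqrt(9.965) = 3.16

3.16 Delta E


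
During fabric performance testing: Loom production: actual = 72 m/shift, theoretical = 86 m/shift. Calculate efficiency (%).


Formula: Efficiency% = (Actual output / Theoretical output) * 100
Efficiency% = (72 / 86) * 100
Efficiency% = 0.837209 * 100 = 83.7209% ≈ 83.7%

83.7%


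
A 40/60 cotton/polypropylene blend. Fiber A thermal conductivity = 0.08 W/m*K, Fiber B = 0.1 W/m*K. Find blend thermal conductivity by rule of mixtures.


Formula: Blend property = (fraction_A * property_A) + (fraction_B * property_B)
Step 1: Contribution A = 40/100 * 0.08 W/m*K = 0.032 W/m*K
Step 2: Contribution B = 60/100 * 0.1 W/m*K = 0.06 W/m*K
Step 3: Blend thermal conductivity = 0.032 + 0.06 = 0.092 W/m*K

0.092 W/m*K


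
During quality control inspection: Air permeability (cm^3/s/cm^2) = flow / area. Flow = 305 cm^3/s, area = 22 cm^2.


Formula: Air Permeability = Airflow / Test Area
AP = 305 cm^3/s / 22 cm^2
AP = 13.9 cm^3/s/cm^2

13.9 cm^3/s/cm^2


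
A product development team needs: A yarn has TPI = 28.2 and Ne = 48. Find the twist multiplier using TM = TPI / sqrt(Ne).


Formula: TM = TPI / sqrt(Ne)
Step 1: sqrt(Ne) = sqrt(48) = 6.9282
Step 2: TM = 28.2 / 6.9282 = 4.07

4.07 TM


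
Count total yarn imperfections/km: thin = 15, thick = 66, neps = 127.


Formula: Total = thin places + thick places + neps
Total = 15 + 66 + 127
Total = 208 imperfections/km

208 imperfections/km


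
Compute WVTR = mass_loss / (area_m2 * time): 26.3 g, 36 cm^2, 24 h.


Formula: WVTR = mass_loss / (area * time)
Step 1: Convert area: 36 cm^2 = 0.0036 m^2
Step 2: WVTR = 26.3 g / (0.0036 m^2 * 24 h)
Step 3: WVTR = 26.3 / 0.0864 = 304.4 g/m^2/h

304.4 g/m^2/h


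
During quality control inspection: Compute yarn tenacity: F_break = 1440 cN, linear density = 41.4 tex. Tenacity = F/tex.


Formula: Tenacity = Breaking force / Linear density
Tenacity = 1440 cN / 41.4 tex
Tenacity = 34.78 cN/tex

34.78 cN/tex


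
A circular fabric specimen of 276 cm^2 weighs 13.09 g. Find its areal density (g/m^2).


Formula: GSM = mass_g / area_m2
Step 1: Convert area: 276 cm^2 = 276 / 10000 = 0.0276 m^2
Step 2: GSM = 13.09 g / 0.0276 m^2 = 474.3 g/m^2

474.3 g/m^2


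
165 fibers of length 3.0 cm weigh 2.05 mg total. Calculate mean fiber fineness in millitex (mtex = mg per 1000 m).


Formula: fineness (mtex) = mass (mg) / total length (km) = (mass_mg / total_length_m) * 1000
Step 1: Convert fiber length: 3.0 cm = 0.03 m
Step 2: Total fiber length = 165 * 0.03 = 4.95 m
Step 3: Linear density = 2.05 mg / 4.95 m = 0.4141 mg/m
Step 4: fineness = 0.4141 * 1000 = 414.1 mtex

414.1 mtex


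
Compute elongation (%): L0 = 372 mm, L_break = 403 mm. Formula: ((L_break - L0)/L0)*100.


Formula: Elongation (%) = ((L_break - L0) / L0) * 100
Step 1: Extension = 403 - 372 = 31 mm
Step 2: Elongation = (31 / 372) * 100
Step 3: Elongation = 0.083333 * 100 = 8.3333% ≈ 8.3%

8.3%


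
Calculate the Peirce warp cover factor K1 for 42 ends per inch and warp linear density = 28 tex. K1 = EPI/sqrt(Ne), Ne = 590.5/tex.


Formula: K1 = EPI / sqrt(Ne), with Ne = 590.5 / tex_warp
Step 1: Ne = 590.5 / 28 = 21.089
Step 2: sqrt(Ne) = sqrt(21.089) = 4.5923
Step 3: K1 = 42 / 4.5923 = 9.1

9.1


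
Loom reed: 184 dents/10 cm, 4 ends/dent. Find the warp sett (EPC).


Formula: EPC = (dents per 10 cm * ends per dent) / 10
Step 1: Total ends per 10 cm = 184 * 4 = 736
Step 2: EPC = 736 / 10 = 73.6 ends/cm

73.6 ends/cm


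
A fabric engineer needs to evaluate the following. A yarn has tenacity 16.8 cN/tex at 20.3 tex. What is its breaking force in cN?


Formula: Breaking force = Tenacity * Linear density
F = 16.8 cN/tex * 20.3 tex
F = 341.04 cN

341.04 cN


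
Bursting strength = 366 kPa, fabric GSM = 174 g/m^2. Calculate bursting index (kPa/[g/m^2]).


Formula: Bursting Index = Bursting Strength / Fabric GSM
BI = 366 kPa / 174 g/m^2
BI = 2.103 kPa/(g/m^2)

2.103 kPa/(g/m^2)


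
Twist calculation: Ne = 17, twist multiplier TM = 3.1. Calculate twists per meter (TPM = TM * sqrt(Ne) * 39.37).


Formula: TPM = TM * sqrt(Ne) * 39.37
Step 1: sqrt(Ne) = sqrt(17) = 4.1231
Step 2: TM * sqrt(Ne) = 3.1 * 4.1231 = 12.7816
Step 3: TPM = 12.7816 * 39.37 = 503 twists/m

503 twists/m


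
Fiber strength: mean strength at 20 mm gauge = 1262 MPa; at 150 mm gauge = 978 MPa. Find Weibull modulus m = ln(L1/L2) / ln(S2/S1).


Formula: m = ln(L1/L2) / ln(S2/S1)
Step 1: ln(L1/L2) = ln(20/150) = -2.01490
Step 2: S2/S1 = 978/1262 = 0.77496
Step 3: ln(S2/S1) = ln(0.77496) = -0.25494
Step 4: m = -2.01490 / -0.25494 = 7.90

7.90 (Weibull m)


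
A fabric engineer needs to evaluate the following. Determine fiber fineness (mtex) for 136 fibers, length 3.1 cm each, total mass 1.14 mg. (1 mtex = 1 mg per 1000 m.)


Formula: fineness (mtex) = mass (mg) / total length (km) = (mass_mg / total_length_m) * 1000
Step 1: Convert fiber length: 3.1 cm = 0.031 m
Step 2: Total fiber length = 136 * 0.031 = 4.216 m
Step 3: Linear density = 1.14 mg / 4.216 m = 0.2704 mg/m
Step 4: fineness = 0.2704 * 1000 = 270.4 mtex

270.4 mtex


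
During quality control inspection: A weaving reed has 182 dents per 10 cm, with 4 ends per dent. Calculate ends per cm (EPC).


Formula: EPC = (dents per 10 cm * ends per dent) / 10
Step 1: Total ends per 10 cm = 182 * 4 = 728
Step 2: EPC = 728 / 10 = 72.8 ends/cm

72.8 ends/cm


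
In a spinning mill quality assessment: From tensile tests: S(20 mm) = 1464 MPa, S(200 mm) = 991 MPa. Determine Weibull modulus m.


Formula: m = ln(L1/L2) / ln(S2/S1)
Step 1: ln(L1/L2) = ln(20/200) = -2.30259
Step 2: S2/S1 = 991/1464 = 0.67691
Step 3: ln(S2/S1) = ln(0.67691) = -0.39022
Step 4: m = -2.30259 / -0.39022 = 5.90

5.90 (Weibull m)


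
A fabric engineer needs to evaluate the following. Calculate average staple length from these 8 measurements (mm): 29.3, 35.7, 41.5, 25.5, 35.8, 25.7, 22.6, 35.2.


Formula: Mean = sum of lengths / count
Sum = 29.3 + 35.7 + 41.5 + 25.5 + 35.8 + 25.7 + 22.6 + 35.2
Sum = 251.3 mm
Mean = 251.3 / 8 = 31.41 mm

31.41 mm


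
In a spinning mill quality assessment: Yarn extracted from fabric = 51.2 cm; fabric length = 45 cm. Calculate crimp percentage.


Formula: Crimp% = ((L_yarn - L_fabric) / L_fabric) * 100
Step 1: Extension = 51.2 - 45 = 6.2 cm
Step 2: Crimp% = (6.2 / 45) * 100
Step 3: Crimp% = 0.137778 * 100 = 13.7778% ≈ 13.8%

13.8%


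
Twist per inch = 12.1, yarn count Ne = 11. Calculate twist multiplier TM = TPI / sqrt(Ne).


Formula: TM = TPI / sqrt(Ne)
Step 1: sqrt(Ne) = sqrt(11) = 3.3166
Step 2: TM = 12.1 / 3.3166 = 3.65

3.65 TM


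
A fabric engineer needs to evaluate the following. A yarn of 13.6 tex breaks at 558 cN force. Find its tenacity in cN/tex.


Formula: Tenacity = Breaking force / Linear density
Tenacity = 558 cN / 13.6 tex
Tenacity = 41.03 cN/tex

41.03 cN/tex


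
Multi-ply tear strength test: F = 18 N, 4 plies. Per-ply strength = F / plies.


Formula: Per-ply strength = Total force / Number of plies
Per-ply = 18 N / 4
Per-ply = 4.5 N

4.5 N


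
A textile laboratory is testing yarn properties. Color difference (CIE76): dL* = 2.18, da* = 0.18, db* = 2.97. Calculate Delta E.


Formula: Delta E = sqrt(dL*^2 + da*^2 + db*^2)
Step 1: dL*^2 = 2.18^2 = 4.7524
Step 2: da*^2 = 0.18^2 = 0.0324
Step 3: db*^2 = 2.97^2 = 8.8209
Step 4: Sum = 4.7524 + 0.0324 + 8.8209 = 13.6057
Step 5: Delta E = sqrt(13.6057) = 3.69

3.69 Delta E


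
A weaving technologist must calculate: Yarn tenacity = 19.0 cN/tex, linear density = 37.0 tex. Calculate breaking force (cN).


Formula: Breaking force = Tenacity * Linear density
F = 19.0 cN/tex * 37.0 tex
F = 703.00 cN

703.00 cN


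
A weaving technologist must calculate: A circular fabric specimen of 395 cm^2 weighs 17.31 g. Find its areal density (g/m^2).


Formula: GSM = mass_g / area_m2
Step 1: Convert area: 395 cm^2 = 395 / 10000 = 0.0395 m^2
Step 2: GSM = 17.31 g / 0.0395 m^2 = 438.2 g/m^2

438.2 g/m^2


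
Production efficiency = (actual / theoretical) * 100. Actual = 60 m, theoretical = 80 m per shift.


Formula: Efficiency% = (Actual output / Theoretical output) * 100
Efficiency% = (60 / 80) * 100
Efficiency% = 0.75 * 100 = 75.0%

75.0%


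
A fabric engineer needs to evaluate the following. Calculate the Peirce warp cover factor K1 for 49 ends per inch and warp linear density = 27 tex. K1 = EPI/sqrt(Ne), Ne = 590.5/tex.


Formula: K1 = EPI / sqrt(Ne), with Ne = 590.5 / tex_warp
Step 1: Ne = 590.5 / 27 = 21.87
Step 2: sqrt(Ne) = sqrt(21.87) = 4.6765
Step 3: K1 = 49 / 4.6765 = 10.5

10.5


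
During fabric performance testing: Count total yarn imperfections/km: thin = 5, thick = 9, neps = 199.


Formula: Total = thin places + thick places + neps
Total = 5 + 9 + 199
Total = 213 imperfections/km

213 imperfections/km


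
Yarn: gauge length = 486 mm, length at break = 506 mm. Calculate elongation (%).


Formula: Elongation (%) = ((L_break - L0) / L0) * 100
Step 1: Extension = 506 - 486 = 20 mm
Step 2: Elongation = (20 / 486) * 100
Step 3: Elongation = 0.041152 * 100 = 4.1152% ≈ 4.1%

4.1%


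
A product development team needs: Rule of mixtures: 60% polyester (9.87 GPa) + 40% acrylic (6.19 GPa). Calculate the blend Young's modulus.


Formula: Blend property = (fraction_A * property_A) + (fraction_B * property_B)
Step 1: Contribution A = 60/100 * 9.87 GPa = 5.922 GPa
Step 2: Contribution B = 40/100 * 6.19 GPa = 2.476 GPa
Step 3: Blend Young's modulus = 5.922 + 2.476 = 8.398 GPa

8.398 GPa


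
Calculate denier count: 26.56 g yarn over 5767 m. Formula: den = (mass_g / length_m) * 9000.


Formula: den = (mass_g / length_m) * 9000
Substituting: den = (26.56 / 5767) * 9000
Intermediate: 26.56 / 5767 = 0.00460551 g/m
den = 0.00460551 * 9000 = 41.4 denier

41.4 denier


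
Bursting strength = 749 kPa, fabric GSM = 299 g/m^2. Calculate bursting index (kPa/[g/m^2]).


Formula: Bursting Index = Bursting Strength / Fabric GSM
BI = 749 kPa / 299 g/m^2
BI = 2.505 kPa/(g/m^2)

2.505 kPa/(g/m^2)


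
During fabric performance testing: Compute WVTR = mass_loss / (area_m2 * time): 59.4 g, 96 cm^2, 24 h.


Formula: WVTR = mass_loss / (area * time)
Step 1: Convert area: 96 cm^2 = 0.0096 m^2
Step 2: WVTR = 59.4 g / (0.0096 m^2 * 24 h)
Step 3: WVTR = 59.4 / 0.2304 = 257.8 g/m^2/h

257.8 g/m^2/h


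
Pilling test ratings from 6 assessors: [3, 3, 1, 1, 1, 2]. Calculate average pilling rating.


Formula: Mean = sum / count
Sum = 3 + 3 + 1 + 1 + 1 + 2 = 11
Mean = 11 / 6 = 1.8

1.8


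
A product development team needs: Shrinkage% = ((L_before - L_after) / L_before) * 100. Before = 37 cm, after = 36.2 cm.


Formula: Shrinkage% = ((L_before - L_after) / L_before) * 100
Step 1: Shrinkage = 37 - 36.2 = 0.8 cm
Step 2: Shrinkage% = (0.8 / 37) * 100
Step 3: Shrinkage% = 0.021622 * 100 = 2.1622% ≈ 2.2%

2.2%


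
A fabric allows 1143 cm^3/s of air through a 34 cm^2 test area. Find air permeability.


Formula: Air Permeability = Airflow / Test Area
AP = 1143 cm^3/s / 34 cm^2
AP = 33.6 cm^3/s/cm^2

33.6 cm^3/s/cm^2


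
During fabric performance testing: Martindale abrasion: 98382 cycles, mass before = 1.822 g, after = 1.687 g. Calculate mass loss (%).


Formula: Mass loss% = ((m_before - m_after) / m_before) * 100
Step 1: Mass loss = 1.822 - 1.687 = 0.135 g
Step 2: Ratio = 0.135 / 1.822 = 0.0740944
Step 3: Mass loss% = 0.0740944 * 100 = 7.40944% ≈ 7.41%

7.41%


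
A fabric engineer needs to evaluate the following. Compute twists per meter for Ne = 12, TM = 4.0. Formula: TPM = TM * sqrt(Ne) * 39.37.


Formula: TPM = TM * sqrt(Ne) * 39.37
Step 1: sqrt(Ne) = sqrt(12) = 3.4641
Step 2: TM * sqrt(Ne) = 4.0 * 3.4641 = 13.8564
Step 3: TPM = 13.8564 * 39.37 = 546 twists/m

546 twists/m


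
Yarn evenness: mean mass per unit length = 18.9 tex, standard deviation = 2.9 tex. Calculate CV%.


Formula: CV% = (standard deviation / mean) * 100
Step 1: Ratio = 2.9 / 18.9 = 0.153439
Step 2: CV% = 0.153439 * 100 = 15.3439% ≈ 15.3%

15.3%


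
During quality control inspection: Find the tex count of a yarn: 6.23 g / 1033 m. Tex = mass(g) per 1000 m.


Formula: Tex = (mass_g / length_m) * 1000
Substituting: Tex = (6.23 / 1033) * 1000
Intermediate: 6.23 / 1033 = 0.00603098 g/m
Tex = 0.00603098 * 1000 = 6.03 tex

6.03 tex


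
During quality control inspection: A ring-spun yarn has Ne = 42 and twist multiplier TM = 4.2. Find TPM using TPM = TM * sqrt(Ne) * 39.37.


Formula: TPM = TM * sqrt(Ne) * 39.37
Step 1: sqrt(Ne) = sqrt(42) = 6.4807
Step 2: TM * sqrt(Ne) = 4.2 * 6.4807 = 27.2189
Step 3: TPM = 27.2189 * 39.37 = 1072 twists/m

1072 twists/m


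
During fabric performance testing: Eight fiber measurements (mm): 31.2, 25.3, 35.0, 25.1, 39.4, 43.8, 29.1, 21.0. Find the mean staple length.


Formula: Mean = sum of lengths / count
Sum = 31.2 + 25.3 + 35.0 + 25.1 + 39.4 + 43.8 + 29.1 + 21.0
Sum = 249.9 mm
Mean = 249.9 / 8 = 31.24 mm

31.24 mm


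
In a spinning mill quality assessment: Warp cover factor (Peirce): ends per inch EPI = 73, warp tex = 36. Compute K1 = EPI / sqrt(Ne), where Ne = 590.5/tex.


Formula: K1 = EPI / sqrt(Ne), with Ne = 590.5 / tex_warp
Step 1: Ne = 590.5 / 36 = 16.403
Step 2: sqrt(Ne) = sqrt(16.403) = 4.0501
Step 3: K1 = 73 / 4.0501 = 18.0

18.0


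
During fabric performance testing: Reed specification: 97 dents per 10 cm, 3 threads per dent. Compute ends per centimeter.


Formula: EPC = (dents per 10 cm * ends per dent) / 10
Step 1: Total ends per 10 cm = 97 * 3 = 291
Step 2: EPC = 291 / 10 = 29.1 ends/cm

29.1 ends/cm


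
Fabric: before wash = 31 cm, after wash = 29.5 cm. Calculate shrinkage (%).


Formula: Shrinkage% = ((L_before - L_after) / L_before) * 100
Step 1: Shrinkage = 31 - 29.5 = 1.5 cm
Step 2: Shrinkage% = (1.5 / 31) * 100
Step 3: Shrinkage% = 0.048387 * 100 = 4.8387% ≈ 4.8%

4.8%


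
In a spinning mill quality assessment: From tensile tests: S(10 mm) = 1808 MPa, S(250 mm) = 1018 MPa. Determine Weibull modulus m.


Formula: m = ln(L1/L2) / ln(S2/S1)
Step 1: ln(L1/L2) = ln(10/250) = -3.21888
Step 2: S2/S1 = 1018/1808 = 0.56305
Step 3: ln(S2/S1) = ln(0.56305) = -0.57439
Step 4: m = -3.21888 / -0.57439 = 5.60

5.60 (Weibull m)


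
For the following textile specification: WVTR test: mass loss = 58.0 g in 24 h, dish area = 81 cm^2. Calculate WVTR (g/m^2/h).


Formula: WVTR = mass_loss / (area * time)
Step 1: Convert area: 81 cm^2 = 0.0081 m^2
Step 2: WVTR = 58.0 g / (0.0081 m^2 * 24 h)
Step 3: WVTR = 58.0 / 0.1944 = 298.4 g/m^2/h

298.4 g/m^2/h


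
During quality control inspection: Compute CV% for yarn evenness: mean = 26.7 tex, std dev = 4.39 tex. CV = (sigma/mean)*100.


Formula: CV% = (standard deviation / mean) * 100
Step 1: Ratio = 4.39 / 26.7 = 0.164419
Step 2: CV% = 0.164419 * 100 = 16.4419% ≈ 16.4%

16.4%


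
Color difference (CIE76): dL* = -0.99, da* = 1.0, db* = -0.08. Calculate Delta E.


Formula: Delta E = sqrt(dL*^2 + da*^2 + db*^2)
Step 1: dL*^2 = (-0.99)^2 = 0.9801
Step 2: da*^2 = 1.0^2 = 1.0
Step 3: db*^2 = (-0.08)^2 = 0.0064
Step 4: Sum = 0.9801 + 1.0 + 0.0064 = 1.9865
Step 5: Delta E = sqrt(1.9865) = 1.41

1.41 Delta E


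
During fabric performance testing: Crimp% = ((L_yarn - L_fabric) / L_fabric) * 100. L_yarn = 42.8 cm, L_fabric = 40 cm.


Formula: Crimp% = ((L_yarn - L_fabric) / L_fabric) * 100
Step 1: Extension = 42.8 - 40 = 2.8 cm
Step 2: Crimp% = (2.8 / 40) * 100
Step 3: Crimp% = 0.07 * 100 = 7.0%

7.0%


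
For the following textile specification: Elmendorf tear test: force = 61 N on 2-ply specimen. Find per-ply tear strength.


Formula: Per-ply strength = Total force / Number of plies
Per-ply = 61 N / 2
Per-ply = 30.5 N

30.5 N


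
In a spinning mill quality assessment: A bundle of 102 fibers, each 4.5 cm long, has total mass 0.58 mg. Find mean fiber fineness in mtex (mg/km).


Formula: fineness (mtex) = mass (mg) / total length (km) = (mass_mg / total_length_m) * 1000
Step 1: Convert fiber length: 4.5 cm = 0.045 m
Step 2: Total fiber length = 102 * 0.045 = 4.59 m
Step 3: Linear density = 0.58 mg / 4.59 m = 0.1264 mg/m
Step 4: fineness = 0.1264 * 1000 = 126.4 mtex

126.4 mtex


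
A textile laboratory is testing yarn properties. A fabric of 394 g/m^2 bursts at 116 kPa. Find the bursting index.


Formula: Bursting Index = Bursting Strength / Fabric GSM
BI = 116 kPa / 394 g/m^2
BI = 0.294 kPa/(g/m^2)

0.294 kPa/(g/m^2)


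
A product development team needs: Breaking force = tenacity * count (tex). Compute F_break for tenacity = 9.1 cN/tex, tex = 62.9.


Formula: Breaking force = Tenacity * Linear density
F = 9.1 cN/tex * 62.9 tex
F = 572.39 cN

572.39 cN


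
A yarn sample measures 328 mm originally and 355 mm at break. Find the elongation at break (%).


Formula: Elongation (%) = ((L_break - L0) / L0) * 100
Step 1: Extension = 355 - 328 = 27 mm
Step 2: Elongation = (27 / 328) * 100
Step 3: Elongation = 0.082317 * 100 = 8.2317% ≈ 8.2%

8.2%


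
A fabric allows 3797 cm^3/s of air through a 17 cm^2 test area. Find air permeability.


Formula: Air Permeability = Airflow / Test Area
AP = 3797 cm^3/s / 17 cm^2
AP = 223.4 cm^3/s/cm^2

223.4 cm^3/s/cm^2


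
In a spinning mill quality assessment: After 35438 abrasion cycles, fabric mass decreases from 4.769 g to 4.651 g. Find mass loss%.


Formula: Mass loss% = ((m_before - m_after) / m_before) * 100
Step 1: Mass loss = 4.769 - 4.651 = 0.118 g
Step 2: Ratio = 0.118 / 4.769 = 0.0247431
Step 3: Mass loss% = 0.0247431 * 100 = 2.47431% ≈ 2.47%

2.47%


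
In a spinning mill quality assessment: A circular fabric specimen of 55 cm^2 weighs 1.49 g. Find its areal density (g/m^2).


Formula: GSM = mass_g / area_m2
Step 1: Convert area: 55 cm^2 = 55 / 10000 = 0.0055 m^2
Step 2: GSM = 1.49 g / 0.0055 m^2 = 270.9 g/m^2

270.9 g/m^2


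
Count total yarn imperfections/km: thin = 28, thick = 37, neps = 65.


Formula: Total = thin places + thick places + neps
Total = 28 + 37 + 65
Total = 130 imperfections/km

130 imperfections/km


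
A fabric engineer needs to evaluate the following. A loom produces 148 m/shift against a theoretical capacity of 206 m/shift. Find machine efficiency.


Formula: Efficiency% = (Actual output / Theoretical output) * 100
Efficiency% = (148 / 206) * 100
Efficiency% = 0.718447 * 100 = 71.8447% ≈ 71.8%

71.8%


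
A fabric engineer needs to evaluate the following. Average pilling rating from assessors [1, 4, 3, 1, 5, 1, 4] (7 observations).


Formula: Mean = sum / count
Sum = 1 + 4 + 3 + 1 + 5 + 1 + 4 = 19
Mean = 19 / 7 = 2.7

2.7


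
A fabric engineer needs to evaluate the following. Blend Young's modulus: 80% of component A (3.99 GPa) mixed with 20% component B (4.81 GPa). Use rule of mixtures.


Formula: Blend property = (fraction_A * property_A) + (fraction_B * property_B)
Step 1: Contribution A = 80/100 * 3.99 GPa = 3.192 GPa
Step 2: Contribution B = 20/100 * 4.81 GPa = 0.962 GPa
Step 3: Blend Young's modulus = 3.192 + 0.962 = 4.154 GPa

4.154 GPa


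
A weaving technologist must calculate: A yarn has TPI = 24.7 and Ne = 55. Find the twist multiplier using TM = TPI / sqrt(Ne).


Formula: TM = TPI / sqrt(Ne)
Step 1: sqrt(Ne) = sqrt(55) = 7.4162
Step 2: TM = 24.7 / 7.4162 = 3.33

3.33 TM


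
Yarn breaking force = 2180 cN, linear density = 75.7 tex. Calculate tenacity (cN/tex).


Formula: Tenacity = Breaking force / Linear density
Tenacity = 2180 cN / 75.7 tex
Tenacity = 28.80 cN/tex

28.80 cN/tex


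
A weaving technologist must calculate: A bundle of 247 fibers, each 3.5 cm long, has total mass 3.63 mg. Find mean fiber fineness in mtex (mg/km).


Formula: fineness (mtex) = mass (mg) / total length (km) = (mass_mg / total_length_m) * 1000
Step 1: Convert fiber length: 3.5 cm = 0.035 m
Step 2: Total fiber length = 247 * 0.035 = 8.645 m
Step 3: Linear density = 3.63 mg / 8.645 m = 0.4199 mg/m
Step 4: fineness = 0.4199 * 1000 = 419.9 mtex

419.9 mtex


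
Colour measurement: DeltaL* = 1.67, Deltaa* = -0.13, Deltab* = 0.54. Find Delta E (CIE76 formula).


Formula: Delta E = sqrt(dL*^2 + da*^2 + db*^2)
Step 1: dL*^2 = 1.67^2 = 2.7889
Step 2: da*^2 = (-0.13)^2 = 0.0169
Step 3: db*^2 = 0.54^2 = 0.2916
Step 4: Sum = 2.7889 + 0.0169 + 0.2916 = 3.0974
Step 5: Delta E = sqrt(3.0974) = 1.76

1.76 Delta E


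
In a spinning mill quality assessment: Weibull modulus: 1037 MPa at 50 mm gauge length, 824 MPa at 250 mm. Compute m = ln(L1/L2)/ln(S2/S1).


Formula: m = ln(L1/L2) / ln(S2/S1)
Step 1: ln(L1/L2) = ln(50/250) = -1.60944
Step 2: S2/S1 = 824/1037 = 0.7946
Step 3: ln(S2/S1) = ln(0.7946) = -0.22992
Step 4: m = -1.60944 / -0.22992 = 7.00

7.00 (Weibull m)


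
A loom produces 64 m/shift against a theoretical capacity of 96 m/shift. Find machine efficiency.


Formula: Efficiency% = (Actual output / Theoretical output) * 100
Efficiency% = (64 / 96) * 100
Efficiency% = 0.666667 * 100 = 66.6667% ≈ 66.7%

66.7%


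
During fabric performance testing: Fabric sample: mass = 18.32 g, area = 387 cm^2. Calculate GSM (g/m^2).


Formula: GSM = mass_g / area_m2
Step 1: Convert area: 387 cm^2 = 387 / 10000 = 0.0387 m^2
Step 2: GSM = 18.32 g / 0.0387 m^2 = 473.4 g/m^2

473.4 g/m^2


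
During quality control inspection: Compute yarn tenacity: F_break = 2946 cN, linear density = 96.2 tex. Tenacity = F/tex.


Formula: Tenacity = Breaking force / Linear density
Tenacity = 2946 cN / 96.2 tex
Tenacity = 30.62 cN/tex

30.62 cN/tex


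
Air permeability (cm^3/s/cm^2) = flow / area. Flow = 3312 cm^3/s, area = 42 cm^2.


Formula: Air Permeability = Airflow / Test Area
AP = 3312 cm^3/s / 42 cm^2
AP = 78.9 cm^3/s/cm^2

78.9 cm^3/s/cm^2


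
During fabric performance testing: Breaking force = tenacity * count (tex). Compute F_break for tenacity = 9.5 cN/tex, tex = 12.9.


Formula: Breaking force = Tenacity * Linear density
F = 9.5 cN/tex * 12.9 tex
F = 122.55 cN

122.55 cN


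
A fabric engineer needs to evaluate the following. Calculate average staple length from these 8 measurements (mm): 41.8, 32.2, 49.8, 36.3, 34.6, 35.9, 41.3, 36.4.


Formula: Mean = sum of lengths / count
Sum = 41.8 + 32.2 + 49.8 + 36.3 + 34.6 + 35.9 + 41.3 + 36.4
Sum = 308.3 mm
Mean = 308.3 / 8 = 38.54 mm

38.54 mm


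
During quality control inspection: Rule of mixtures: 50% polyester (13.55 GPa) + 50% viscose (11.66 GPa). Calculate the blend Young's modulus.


Formula: Blend property = (fraction_A * property_A) + (fraction_B * property_B)
Step 1: Contribution A = 50/100 * 13.55 GPa = 6.775 GPa
Step 2: Contribution B = 50/100 * 11.66 GPa = 5.83 GPa
Step 3: Blend Young's modulus = 6.775 + 5.83 = 12.605 GPa

12.605 GPa


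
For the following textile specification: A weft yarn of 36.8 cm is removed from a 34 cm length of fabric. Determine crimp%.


Formula: Crimp% = ((L_yarn - L_fabric) / L_fabric) * 100
Step 1: Extension = 36.8 - 34 = 2.8 cm
Step 2: Crimp% = (2.8 / 34) * 100
Step 3: Crimp% = 0.082353 * 100 = 8.2353% ≈ 8.2%

8.2%


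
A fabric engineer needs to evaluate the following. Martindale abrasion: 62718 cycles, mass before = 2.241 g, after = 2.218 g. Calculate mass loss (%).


Formula: Mass loss% = ((m_before - m_after) / m_before) * 100
Step 1: Mass loss = 2.241 - 2.218 = 0.023 g
Step 2: Ratio = 0.023 / 2.241 = 0.0102633
Step 3: Mass loss% = 0.0102633 * 100 = 1.02633% ≈ 1.03%

1.03%


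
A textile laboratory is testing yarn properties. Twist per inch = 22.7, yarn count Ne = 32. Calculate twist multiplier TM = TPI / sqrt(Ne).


Formula: TM = TPI / sqrt(Ne)
Step 1: sqrt(Ne) = sqrt(32) = 5.6569
Step 2: TM = 22.7 / 5.6569 = 4.01

4.01 TM


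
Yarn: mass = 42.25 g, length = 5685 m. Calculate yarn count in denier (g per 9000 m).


Formula: den = (mass_g / length_m) * 9000
Substituting: den = (42.25 / 5685) * 9000
Intermediate: 42.25 / 5685 = 0.00743184 g/m
den = 0.00743184 * 9000 = 66.9 denier

66.9 denier


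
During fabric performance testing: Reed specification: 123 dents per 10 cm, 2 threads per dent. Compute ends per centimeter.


Formula: EPC = (dents per 10 cm * ends per dent) / 10
Step 1: Total ends per 10 cm = 123 * 2 = 246
Step 2: EPC = 246 / 10 = 24.6 ends/cm

24.6 ends/cm


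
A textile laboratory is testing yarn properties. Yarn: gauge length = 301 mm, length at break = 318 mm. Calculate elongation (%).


Formula: Elongation (%) = ((L_break - L0) / L0) * 100
Step 1: Extension = 318 - 301 = 17 mm
Step 2: Elongation = (17 / 301) * 100
Step 3: Elongation = 0.056478 * 100 = 5.6478% ≈ 5.6%

5.6%


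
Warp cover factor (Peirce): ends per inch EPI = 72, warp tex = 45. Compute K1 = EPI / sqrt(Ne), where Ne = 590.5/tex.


Formula: K1 = EPI / sqrt(Ne), with Ne = 590.5 / tex_warp
Step 1: Ne = 590.5 / 45 = 13.122
Step 2: sqrt(Ne) = sqrt(13.122) = 3.6224
Step 3: K1 = 72 / 3.6224 = 19.9

19.9


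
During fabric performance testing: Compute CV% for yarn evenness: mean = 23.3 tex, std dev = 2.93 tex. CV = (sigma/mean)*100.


Formula: CV% = (standard deviation / mean) * 100
Step 1: Ratio = 2.93 / 23.3 = 0.125751
Step 2: CV% = 0.125751 * 100 = 12.5751% ≈ 12.6%

12.6%


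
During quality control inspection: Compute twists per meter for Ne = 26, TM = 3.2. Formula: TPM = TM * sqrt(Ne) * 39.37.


Formula: TPM = TM * sqrt(Ne) * 39.37
Step 1: sqrt(Ne) = sqrt(26) = 5.099
Step 2: TM * sqrt(Ne) = 3.2 * 5.099 = 16.3168
Step 3: TPM = 16.3168 * 39.37 = 642 twists/m

642 twists/m


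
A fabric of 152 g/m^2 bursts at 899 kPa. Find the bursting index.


Formula: Bursting Index = Bursting Strength / Fabric GSM
BI = 899 kPa / 152 g/m^2
BI = 5.914 kPa/(g/m^2)

5.914 kPa/(g/m^2)


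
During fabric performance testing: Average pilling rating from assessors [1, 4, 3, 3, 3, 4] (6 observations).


Formula: Mean = sum / count
Sum = 1 + 4 + 3 + 3 + 3 + 4 = 18
Mean = 18 / 6 = 3.0

3.0


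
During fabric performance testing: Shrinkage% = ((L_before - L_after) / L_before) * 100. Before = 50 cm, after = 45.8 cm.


Formula: Shrinkage% = ((L_before - L_after) / L_before) * 100
Step 1: Shrinkage = 50 - 45.8 = 4.2 cm
Step 2: Shrinkage% = (4.2 / 50) * 100
Step 3: Shrinkage% = 0.084 * 100 = 8.4%

8.4%


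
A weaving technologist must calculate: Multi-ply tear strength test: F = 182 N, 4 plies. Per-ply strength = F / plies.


Formula: Per-ply strength = Total force / Number of plies
Per-ply = 182 N / 4
Per-ply = 45.5 N

45.5 N


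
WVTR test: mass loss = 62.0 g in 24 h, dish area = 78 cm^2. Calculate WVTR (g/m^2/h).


Formula: WVTR = mass_loss / (area * time)
Step 1: Convert area: 78 cm^2 = 0.0078 m^2
Step 2: WVTR = 62.0 g / (0.0078 m^2 * 24 h)
Step 3: WVTR = 62.0 / 0.1872 = 331.2 g/m^2/h

331.2 g/m^2/h


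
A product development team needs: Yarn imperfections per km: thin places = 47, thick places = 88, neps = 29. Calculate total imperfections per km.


Formula: Total = thin places + thick places + neps
Total = 47 + 88 + 29
Total = 164 imperfections/km

164 imperfections/km


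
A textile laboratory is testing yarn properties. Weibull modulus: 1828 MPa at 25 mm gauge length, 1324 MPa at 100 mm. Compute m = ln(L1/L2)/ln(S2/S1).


Formula: m = ln(L1/L2) / ln(S2/S1)
Step 1: ln(L1/L2) = ln(25/100) = -1.38629
Step 2: S2/S1 = 1324/1828 = 0.72429
Step 3: ln(S2/S1) = ln(0.72429) = -0.32256
Step 4: m = -1.38629 / -0.32256 = 4.30

4.30 (Weibull m)


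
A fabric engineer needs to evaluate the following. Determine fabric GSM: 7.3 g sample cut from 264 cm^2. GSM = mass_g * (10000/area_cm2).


Formula: GSM = mass_g / area_m2
Step 1: Convert area: 264 cm^2 = 264 / 10000 = 0.0264 m^2
Step 2: GSM = 7.3 g / 0.0264 m^2 = 276.5 g/m^2

276.5 g/m^2


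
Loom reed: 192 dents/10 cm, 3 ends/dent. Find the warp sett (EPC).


Formula: EPC = (dents per 10 cm * ends per dent) / 10
Step 1: Total ends per 10 cm = 192 * 3 = 576
Step 2: EPC = 576 / 10 = 57.6 ends/cm

57.6 ends/cm


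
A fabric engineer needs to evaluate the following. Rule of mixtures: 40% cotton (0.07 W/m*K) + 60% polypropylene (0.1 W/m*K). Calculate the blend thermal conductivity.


Formula: Blend property = (fraction_A * property_A) + (fraction_B * property_B)
Step 1: Contribution A = 40/100 * 0.07 W/m*K = 0.028 W/m*K
Step 2: Contribution B = 60/100 * 0.1 W/m*K = 0.06 W/m*K
Step 3: Blend thermal conductivity = 0.028 + 0.06 = 0.088 W/m*K

0.088 W/m*K


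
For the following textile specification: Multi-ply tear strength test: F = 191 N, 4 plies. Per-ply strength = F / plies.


Formula: Per-ply strength = Total force / Number of plies
Per-ply = 191 N / 4
Per-ply = 47.75 N

47.75 N


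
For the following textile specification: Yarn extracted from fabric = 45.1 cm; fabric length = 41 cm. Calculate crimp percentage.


Formula: Crimp% = ((L_yarn - L_fabric) / L_fabric) * 100
Step 1: Extension = 45.1 - 41 = 4.1 cm
Step 2: Crimp% = (4.1 / 41) * 100
Step 3: Crimp% = 0.1 * 100 = 10.0%

10.0%


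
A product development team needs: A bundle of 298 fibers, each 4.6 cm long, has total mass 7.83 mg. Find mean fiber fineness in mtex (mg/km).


Formula: fineness (mtex) = mass (mg) / total length (km) = (mass_mg / total_length_m) * 1000
Step 1: Convert fiber length: 4.6 cm = 0.046 m
Step 2: Total fiber length = 298 * 0.046 = 13.708 m
Step 3: Linear density = 7.83 mg / 13.708 m = 0.5712 mg/m
Step 4: fineness = 0.5712 * 1000 = 571.2 mtex

571.2 mtex


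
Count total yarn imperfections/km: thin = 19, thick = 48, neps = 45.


Formula: Total = thin places + thick places + neps
Total = 19 + 48 + 45
Total = 112 imperfections/km

112 imperfections/km


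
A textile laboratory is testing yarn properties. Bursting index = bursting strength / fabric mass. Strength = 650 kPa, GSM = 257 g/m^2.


Formula: Bursting Index = Bursting Strength / Fabric GSM
BI = 650 kPa / 257 g/m^2
BI = 2.529 kPa/(g/m^2)

2.529 kPa/(g/m^2)


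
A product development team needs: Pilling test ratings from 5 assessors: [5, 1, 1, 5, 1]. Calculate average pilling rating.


Formula: Mean = sum / count
Sum = 5 + 1 + 1 + 5 + 1 = 13
Mean = 13 / 5 = 2.6

2.6


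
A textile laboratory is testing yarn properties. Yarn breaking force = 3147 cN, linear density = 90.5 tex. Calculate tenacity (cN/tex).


Formula: Tenacity = Breaking force / Linear density
Tenacity = 3147 cN / 90.5 tex
Tenacity = 34.77 cN/tex

34.77 cN/tex


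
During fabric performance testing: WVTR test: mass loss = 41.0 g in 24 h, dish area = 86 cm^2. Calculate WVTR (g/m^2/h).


Formula: WVTR = mass_loss / (area * time)
Step 1: Convert area: 86 cm^2 = 0.0086 m^2
Step 2: WVTR = 41.0 g / (0.0086 m^2 * 24 h)
Step 3: WVTR = 41.0 / 0.2064 = 198.6 g/m^2/h

198.6 g/m^2/h


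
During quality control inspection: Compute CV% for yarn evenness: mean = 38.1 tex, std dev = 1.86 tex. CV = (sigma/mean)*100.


Formula: CV% = (standard deviation / mean) * 100
Step 1: Ratio = 1.86 / 38.1 = 0.048819
Step 2: CV% = 0.048819 * 100 = 4.8819% ≈ 4.9%

4.9%


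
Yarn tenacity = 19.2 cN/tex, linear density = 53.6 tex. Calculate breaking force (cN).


Formula: Breaking force = Tenacity * Linear density
F = 19.2 cN/tex * 53.6 tex
F = 1029.12 cN

1029.12 cN


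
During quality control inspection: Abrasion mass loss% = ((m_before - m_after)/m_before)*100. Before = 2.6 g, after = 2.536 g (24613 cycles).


Formula: Mass loss% = ((m_before - m_after) / m_before) * 100
Step 1: Mass loss = 2.6 - 2.536 = 0.064 g
Step 2: Ratio = 0.064 / 2.6 = 0.0246154
Step 3: Mass loss% = 0.0246154 * 100 = 2.46154% ≈ 2.46%

2.46%


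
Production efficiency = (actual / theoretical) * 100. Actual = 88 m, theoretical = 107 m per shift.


Formula: Efficiency% = (Actual output / Theoretical output) * 100
Efficiency% = (88 / 107) * 100
Efficiency% = 0.82243 * 100 = 82.243% ≈ 82.2%

82.2%


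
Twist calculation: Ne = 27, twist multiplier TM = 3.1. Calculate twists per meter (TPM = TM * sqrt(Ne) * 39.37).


Formula: TPM = TM * sqrt(Ne) * 39.37
Step 1: sqrt(Ne) = sqrt(27) = 5.1962
Step 2: TM * sqrt(Ne) = 3.1 * 5.1962 = 16.1082
Step 3: TPM = 16.1082 * 39.37 = 634 twists/m

634 twists/m


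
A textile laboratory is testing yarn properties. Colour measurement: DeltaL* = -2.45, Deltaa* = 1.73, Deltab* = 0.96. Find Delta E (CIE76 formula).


Formula: Delta E = sqrt(dL*^2 + da*^2 + db*^2)
Step 1: dL*^2 = (-2.45)^2 = 6.0025
Step 2: da*^2 = 1.73^2 = 2.9929
Step 3: db*^2 = 0.96^2 = 0.9216
Step 4: Sum = 6.0025 + 2.9929 + 0.9216 = 9.917
Step 5: Delta E = sqrt(9.917) = 3.15

3.15 Delta E


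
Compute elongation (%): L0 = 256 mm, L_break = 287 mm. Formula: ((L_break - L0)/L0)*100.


Formula: Elongation (%) = ((L_break - L0) / L0) * 100
Step 1: Extension = 287 - 256 = 31 mm
Step 2: Elongation = (31 / 256) * 100
Step 3: Elongation = 0.121094 * 100 = 12.1094% ≈ 12.1%

12.1%


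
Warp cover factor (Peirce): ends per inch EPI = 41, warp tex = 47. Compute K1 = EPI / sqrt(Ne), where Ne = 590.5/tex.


Formula: K1 = EPI / sqrt(Ne), with Ne = 590.5 / tex_warp
Step 1: Ne = 590.5 / 47 = 12.564
Step 2: sqrt(Ne) = sqrt(12.564) = 3.5446
Step 3: K1 = 41 / 3.5446 = 11.6

11.6


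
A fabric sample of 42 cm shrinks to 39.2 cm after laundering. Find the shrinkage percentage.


Formula: Shrinkage% = ((L_before - L_after) / L_before) * 100
Step 1: Shrinkage = 42 - 39.2 = 2.8 cm
Step 2: Shrinkage% = (2.8 / 42) * 100
Step 3: Shrinkage% = 0.066667 * 100 = 6.6667% ≈ 6.7%

6.7%
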